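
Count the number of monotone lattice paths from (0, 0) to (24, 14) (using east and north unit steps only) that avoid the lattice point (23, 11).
Number of paths = 8525163060

Total paths from (0, 0) to (24, 14): C(38, 24) = 9669554100. Paths through (23, 11): (paths (0, 0) → (23, 11)) × (paths (23, 11) → (24, 14)) = C(34, 23) · C(4, 1) = 286097760 · 4 = 1144391040. Avoidance count = 9669554100 − 1144391040 = 8525163060.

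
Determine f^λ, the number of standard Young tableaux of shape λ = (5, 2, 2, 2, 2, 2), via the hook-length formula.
# SYT of shape (5, 2, 2, 2, 2, 2) = 28028

Hook-length formula: f^λ = n! / Π hook(c), product over all cells c of the Young diagram. For λ = (5, 2, 2, 2, 2, 2), n = 15 boxes. Hook lengths by row (left-to-right, top-to-bottom): [10, 9, 3, 2, 1]; [6, 5]; [5, 4]; [4, 3]; [3, 2]; [2, 1]. Product of hooks = 46656000. So f^λ = 15! / 46656000 = 1307674368000 / 46656000 = 28028.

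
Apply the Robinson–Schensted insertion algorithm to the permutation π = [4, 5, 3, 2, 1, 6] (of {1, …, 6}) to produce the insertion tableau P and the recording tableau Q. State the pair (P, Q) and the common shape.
P = [1, 5, 6] / [2] / [3] / [4];  Q = [1, 2, 6] / [3] / [4] / [5];  common shape = (3, 1, 1, 1)

Row-insert the values π_1, π_2, … into P one at a time, bumping the leftmost entry strictly greater than the inserted value down to the next row. The recording tableau Q records, in position (i, j), the step at which that cell was added to P.
  Insert 4 (step 1): P = [4];  Q = [1]
  Insert 5 (step 2): P = [4, 5];  Q = [1, 2]
  Insert 3 (step 3): P = [3, 5] / [4];  Q = [1, 2] / [3]
  Insert 2 (step 4): P = [2, 5] / [3] / [4];  Q = [1, 2] / [3] / [4]
  Insert 1 (step 5): P = [1, 5] / [2] / [3] / [4];  Q = [1, 2] / [3] / [4] / [5]
  Insert 6 (step 6): P = [1, 5, 6] / [2] / [3] / [4];  Q = [1, 2, 6] / [3] / [4] / [5]
Final shape: (3, 1, 1, 1).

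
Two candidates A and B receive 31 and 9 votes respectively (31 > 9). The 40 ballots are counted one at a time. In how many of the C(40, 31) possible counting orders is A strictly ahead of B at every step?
Strict-lead orderings = 150391384

Total orderings of the 40 votes with 31 for A: C(40, 31) = 273438880. By the Bertrand ballot formula (Cycle Lemma / reflection principle), the number of orderings in which A is strictly ahead of B throughout is (p − q)/(p + q) · C(p + q, p) = (31 − 9)/(31 + 9) · 273438880 = 150391384.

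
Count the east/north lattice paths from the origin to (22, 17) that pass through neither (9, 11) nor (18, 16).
Number of paths = 37125499540

Inclusion–exclusion. Total paths: C(39, 22) = 51021117810. Through P₁: C(20, 9)·C(19, 13) = 4557090720. Through P₂: C(34, 18)·C(5, 4) = 11019807150. Since P₁ is strictly southwest of P₂, a monotone path through both must visit P₁ then P₂; paths through both = C(20, 9)·C(14, 9)·C(5, 4) = 1681279600. Avoid both = 51021117810 − 4557090720 − 11019807150 + 1681279600 = 37125499540.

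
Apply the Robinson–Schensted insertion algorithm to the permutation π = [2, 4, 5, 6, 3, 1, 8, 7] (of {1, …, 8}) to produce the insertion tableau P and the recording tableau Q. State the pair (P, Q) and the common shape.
P = [1, 3, 5, 6, 7] / [2, 8] / [4];  Q = [1, 2, 3, 4, 7] / [5, 8] / [6];  common shape = (5, 2, 1)

Row-insert the values π_1, π_2, … into P one at a time, bumping the leftmost entry strictly greater than the inserted value down to the next row. The recording tableau Q records, in position (i, j), the step at which that cell was added to P.
  Insert 2 (step 1): P = [2];  Q = [1]
  Insert 4 (step 2): P = [2, 4];  Q = [1, 2]
  Insert 5 (step 3): P = [2, 4, 5];  Q = [1, 2, 3]
  Insert 6 (step 4): P = [2, 4, 5, 6];  Q = [1, 2, 3, 4]
  Insert 3 (step 5): P = [2, 3, 5, 6] / [4];  Q = [1, 2, 3, 4] / [5]
  Insert 1 (step 6): P = [1, 3, 5, 6] / [2] / [4];  Q = [1, 2, 3, 4] / [5] / [6]
  Insert 8 (step 7): P = [1, 3, 5, 6, 8] / [2] / [4];  Q = [1, 2, 3, 4, 7] / [5] / [6]
  Insert 7 (step 8): P = [1, 3, 5, 6, 7] / [2, 8] / [4];  Q = [1, 2, 3, 4, 7] / [5, 8] / [6]
Final shape: (5, 2, 1).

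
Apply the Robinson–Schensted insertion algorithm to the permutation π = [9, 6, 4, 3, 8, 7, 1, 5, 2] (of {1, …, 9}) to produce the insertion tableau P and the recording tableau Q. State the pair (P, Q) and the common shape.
P = [1, 2] / [3, 5] / [4, 7] / [6, 8] / [9];  Q = [1, 5] / [2, 6] / [3, 8] / [4, 9] / [7];  common shape = (2, 2, 2, 2, 1)

Row-insert the values π_1, π_2, … into P one at a time, bumping the leftmost entry strictly greater than the inserted value down to the next row. The recording tableau Q records, in position (i, j), the step at which that cell was added to P.
  Insert 9 (step 1): P = [9];  Q = [1]
  Insert 6 (step 2): P = [6] / [9];  Q = [1] / [2]
  Insert 4 (step 3): P = [4] / [6] / [9];  Q = [1] / [2] / [3]
  Insert 3 (step 4): P = [3] / [4] / [6] / [9];  Q = [1] / [2] / [3] / [4]
  Insert 8 (step 5): P = [3, 8] / [4] / [6] / [9];  Q = [1, 5] / [2] / [3] / [4]
  Insert 7 (step 6): P = [3, 7] / [4, 8] / [6] / [9];  Q = [1, 5] / [2, 6] / [3] / [4]
  Insert 1 (step 7): P = [1, 7] / [3, 8] / [4] / [6] / [9];  Q = [1, 5] / [2, 6] / [3] / [4] / [7]
  Insert 5 (step 8): P = [1, 5] / [3, 7] / [4, 8] / [6] / [9];  Q = [1, 5] / [2, 6] / [3, 8] / [4] / [7]
  Insert 2 (step 9): P = [1, 2] / [3, 5] / [4, 7] / [6, 8] / [9];  Q = [1, 5] / [2, 6] / [3, 8] / [4, 9] / [7]
Final shape: (2, 2, 2, 2, 1).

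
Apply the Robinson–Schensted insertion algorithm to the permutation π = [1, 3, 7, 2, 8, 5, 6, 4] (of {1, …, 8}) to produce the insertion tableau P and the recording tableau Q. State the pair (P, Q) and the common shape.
P = [1, 2, 4, 6] / [3, 5, 8] / [7];  Q = [1, 2, 3, 5] / [4, 6, 7] / [8];  common shape = (4, 3, 1)

Row-insert the values π_1, π_2, … into P one at a time, bumping the leftmost entry strictly greater than the inserted value down to the next row. The recording tableau Q records, in position (i, j), the step at which that cell was added to P.
  Insert 1 (step 1): P = [1];  Q = [1]
  Insert 3 (step 2): P = [1, 3];  Q = [1, 2]
  Insert 7 (step 3): P = [1, 3, 7];  Q = [1, 2, 3]
  Insert 2 (step 4): P = [1, 2, 7] / [3];  Q = [1, 2, 3] / [4]
  Insert 8 (step 5): P = [1, 2, 7, 8] / [3];  Q = [1, 2, 3, 5] / [4]
  Insert 5 (step 6): P = [1, 2, 5, 8] / [3, 7];  Q = [1, 2, 3, 5] / [4, 6]
  Insert 6 (step 7): P = [1, 2, 5, 6] / [3, 7, 8];  Q = [1, 2, 3, 5] / [4, 6, 7]
  Insert 4 (step 8): P = [1, 2, 4, 6] / [3, 5, 8] / [7];  Q = [1, 2, 3, 5] / [4, 6, 7] / [8]
Final shape: (4, 3, 1).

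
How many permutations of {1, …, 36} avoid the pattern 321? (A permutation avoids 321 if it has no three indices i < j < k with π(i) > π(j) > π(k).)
C_36 = 11959798385860453492

These 321-avoiding permutations are counted by the Catalan number C_n = (1/(n + 1)) · C(2n, n). For n = 36: C_36 = (1/37) · C(72, 36) = 442512540276836779204/37 = 11959798385860453492.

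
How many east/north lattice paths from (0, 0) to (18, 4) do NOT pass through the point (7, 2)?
Number of paths = 4507

Total paths from (0, 0) to (18, 4): C(22, 18) = 7315. Paths through (7, 2): (paths (0, 0) → (7, 2)) × (paths (7, 2) → (18, 4)) = C(9, 7) · C(13, 11) = 36 · 78 = 2808. Avoidance count = 7315 − 2808 = 4507.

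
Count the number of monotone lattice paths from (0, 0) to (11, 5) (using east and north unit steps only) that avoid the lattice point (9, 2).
Number of paths = 3818

Total paths from (0, 0) to (11, 5): C(16, 11) = 4368. Paths through (9, 2): (paths (0, 0) → (9, 2)) × (paths (9, 2) → (11, 5)) = C(11, 9) · C(5, 2) = 55 · 10 = 550. Avoidance count = 4368 − 550 = 3818.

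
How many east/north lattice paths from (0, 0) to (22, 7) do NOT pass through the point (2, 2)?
Number of paths = 1242000

Total paths from (0, 0) to (22, 7): C(29, 22) = 1560780. Paths through (2, 2): (paths (0, 0) → (2, 2)) × (paths (2, 2) → (22, 7)) = C(4, 2) · C(25, 20) = 6 · 53130 = 318780. Avoidance count = 1560780 − 318780 = 1242000.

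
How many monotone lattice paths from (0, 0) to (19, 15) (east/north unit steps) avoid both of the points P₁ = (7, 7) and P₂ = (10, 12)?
Number of paths = 1323658600

Inclusion–exclusion. Total paths: C(34, 19) = 1855967520. Through P₁: C(14, 7)·C(20, 12) = 432329040. Through P₂: C(22, 10)·C(12, 9) = 142262120. Since P₁ is strictly southwest of P₂, a monotone path through both must visit P₁ then P₂; paths through both = C(14, 7)·C(8, 3)·C(12, 9) = 42282240. Avoid both = 1855967520 − 432329040 − 142262120 + 42282240 = 1323658600.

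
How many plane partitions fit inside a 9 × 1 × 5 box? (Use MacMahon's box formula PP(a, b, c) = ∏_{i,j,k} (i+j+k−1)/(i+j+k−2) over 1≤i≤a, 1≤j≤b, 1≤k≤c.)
PP(9, 1, 5) = 2002

Evaluate the triple product over i = 1..9, j = 1..1, k = 1..5. The factors are (2/1) · (3/2) · (4/3) · (5/4) · (6/5) · (3/2) · (4/3) · (5/4) · … (45 factors total). The numerators and denominators telescope so the product is an integer; carrying out the multiplication exactly gives PP(9, 1, 5) = 2002.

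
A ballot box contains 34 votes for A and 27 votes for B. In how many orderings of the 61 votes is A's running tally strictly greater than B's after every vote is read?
Strict-lead orderings = 18118635760271270

Total orderings of the 61 votes with 34 for A: C(61, 34) = 157890968768078210. By the Bertrand ballot formula (Cycle Lemma / reflection principle), the number of orderings in which A is strictly ahead of B throughout is (p − q)/(p + q) · C(p + q, p) = (34 − 27)/(34 + 27) · 157890968768078210 = 18118635760271270.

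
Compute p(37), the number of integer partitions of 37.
p(37) = 21637

Compute p(n) via the recurrence p(n, m) = p(n, m−1) + p(n−m, m), where p(n, m) counts partitions of n with all parts ≤ m and p(n) = p(n, n). The base cases are p(0, m) = 1 and p(n, 0) = 0 for n > 0. Filling the table yields p(37) = 21637. (Euler's pentagonal recurrence is an alternative.)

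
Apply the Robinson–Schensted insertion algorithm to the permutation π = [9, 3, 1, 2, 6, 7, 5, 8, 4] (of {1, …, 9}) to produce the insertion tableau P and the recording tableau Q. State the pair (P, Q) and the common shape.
P = [1, 2, 4, 7, 8] / [3, 5] / [6] / [9];  Q = [1, 4, 5, 6, 8] / [2, 7] / [3] / [9];  common shape = (5, 2, 1, 1)

Row-insert the values π_1, π_2, … into P one at a time, bumping the leftmost entry strictly greater than the inserted value down to the next row. The recording tableau Q records, in position (i, j), the step at which that cell was added to P.
  Insert 9 (step 1): P = [9];  Q = [1]
  Insert 3 (step 2): P = [3] / [9];  Q = [1] / [2]
  Insert 1 (step 3): P = [1] / [3] / [9];  Q = [1] / [2] / [3]
  Insert 2 (step 4): P = [1, 2] / [3] / [9];  Q = [1, 4] / [2] / [3]
  Insert 6 (step 5): P = [1, 2, 6] / [3] / [9];  Q = [1, 4, 5] / [2] / [3]
  Insert 7 (step 6): P = [1, 2, 6, 7] / [3] / [9];  Q = [1, 4, 5, 6] / [2] / [3]
  Insert 5 (step 7): P = [1, 2, 5, 7] / [3, 6] / [9];  Q = [1, 4, 5, 6] / [2, 7] / [3]
  Insert 8 (step 8): P = [1, 2, 5, 7, 8] / [3, 6] / [9];  Q = [1, 4, 5, 6, 8] / [2, 7] / [3]
  Insert 4 (step 9): P = [1, 2, 4, 7, 8] / [3, 5] / [6] / [9];  Q = [1, 4, 5, 6, 8] / [2, 7] / [3] / [9]
Final shape: (5, 2, 1, 1).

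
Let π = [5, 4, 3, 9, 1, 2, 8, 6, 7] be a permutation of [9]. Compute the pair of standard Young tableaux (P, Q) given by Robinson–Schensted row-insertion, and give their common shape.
P = [1, 2, 6, 7] / [3, 8] / [4, 9] / [5];  Q = [1, 4, 7, 9] / [2, 6] / [3, 8] / [5];  common shape = (4, 2, 2, 1)

Row-insert the values π_1, π_2, … into P one at a time, bumping the leftmost entry strictly greater than the inserted value down to the next row. The recording tableau Q records, in position (i, j), the step at which that cell was added to P.
  Insert 5 (step 1): P = [5];  Q = [1]
  Insert 4 (step 2): P = [4] / [5];  Q = [1] / [2]
  Insert 3 (step 3): P = [3] / [4] / [5];  Q = [1] / [2] / [3]
  Insert 9 (step 4): P = [3, 9] / [4] / [5];  Q = [1, 4] / [2] / [3]
  Insert 1 (step 5): P = [1, 9] / [3] / [4] / [5];  Q = [1, 4] / [2] / [3] / [5]
  Insert 2 (step 6): P = [1, 2] / [3, 9] / [4] / [5];  Q = [1, 4] / [2, 6] / [3] / [5]
  Insert 8 (step 7): P = [1, 2, 8] / [3, 9] / [4] / [5];  Q = [1, 4, 7] / [2, 6] / [3] / [5]
  Insert 6 (step 8): P = [1, 2, 6] / [3, 8] / [4, 9] / [5];  Q = [1, 4, 7] / [2, 6] / [3, 8] / [5]
  Insert 7 (step 9): P = [1, 2, 6, 7] / [3, 8] / [4, 9] / [5];  Q = [1, 4, 7, 9] / [2, 6] / [3, 8] / [5]
Final shape: (4, 2, 2, 1).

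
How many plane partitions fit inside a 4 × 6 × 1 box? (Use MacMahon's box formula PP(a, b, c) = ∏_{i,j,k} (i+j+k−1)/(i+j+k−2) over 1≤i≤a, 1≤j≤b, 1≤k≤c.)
PP(4, 6, 1) = 210

Evaluate the triple product over i = 1..4, j = 1..6, k = 1..1. The factors are (2/1) · (3/2) · (4/3) · (5/4) · (6/5) · (7/6) · (3/2) · (4/3) · … (24 factors total). The numerators and denominators telescope so the product is an integer; carrying out the multiplication exactly gives PP(4, 6, 1) = 210.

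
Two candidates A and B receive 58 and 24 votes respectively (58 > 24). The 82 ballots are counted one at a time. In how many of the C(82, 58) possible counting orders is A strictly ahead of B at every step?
Strict-lead orderings = 135149486797357273800

Total orderings of the 82 votes with 58 for A: C(82, 58) = 325948762275979307400. By the Bertrand ballot formula (Cycle Lemma / reflection principle), the number of orderings in which A is strictly ahead of B throughout is (p − q)/(p + q) · C(p + q, p) = (58 − 24)/(58 + 24) · 325948762275979307400 = 135149486797357273800.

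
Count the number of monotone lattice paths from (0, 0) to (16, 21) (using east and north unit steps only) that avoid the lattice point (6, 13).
Number of paths = 11688532614

Total paths from (0, 0) to (16, 21): C(37, 16) = 12875774670. Paths through (6, 13): (paths (0, 0) → (6, 13)) × (paths (6, 13) → (16, 21)) = C(19, 6) · C(18, 10) = 27132 · 43758 = 1187242056. Avoidance count = 12875774670 − 1187242056 = 11688532614.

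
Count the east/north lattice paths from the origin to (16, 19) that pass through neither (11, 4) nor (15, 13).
Number of paths = 3783502695

Inclusion–exclusion. Total paths: C(35, 16) = 4059928950. Through P₁: C(15, 11)·C(20, 5) = 21162960. Through P₂: C(28, 15)·C(7, 1) = 262095120. Since P₁ is strictly southwest of P₂, a monotone path through both must visit P₁ then P₂; paths through both = C(15, 11)·C(13, 4)·C(7, 1) = 6831825. Avoid both = 4059928950 − 21162960 − 262095120 + 6831825 = 3783502695.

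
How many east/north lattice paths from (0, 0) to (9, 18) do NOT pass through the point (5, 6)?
Number of paths = 3845985

Total paths from (0, 0) to (9, 18): C(27, 9) = 4686825. Paths through (5, 6): (paths (0, 0) → (5, 6)) × (paths (5, 6) → (9, 18)) = C(11, 5) · C(16, 4) = 462 · 1820 = 840840. Avoidance count = 4686825 − 840840 = 3845985.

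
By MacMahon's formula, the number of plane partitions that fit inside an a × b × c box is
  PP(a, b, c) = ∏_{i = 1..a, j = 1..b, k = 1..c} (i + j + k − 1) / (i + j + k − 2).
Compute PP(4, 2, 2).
PP(4, 2, 2) = 105

Evaluate the triple product over i = 1..4, j = 1..2, k = 1..2. The factors are (2/1) · (3/2) · (3/2) · (4/3) · (3/2) · (4/3) · (4/3) · (5/4) · … (16 factors total). The numerators and denominators telescope so the product is an integer; carrying out the multiplication exactly gives PP(4, 2, 2) = 105.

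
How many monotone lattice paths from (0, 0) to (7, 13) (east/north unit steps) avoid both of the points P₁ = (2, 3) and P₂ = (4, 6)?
Number of paths = 34290

Inclusion–exclusion. Total paths: C(20, 7) = 77520. Through P₁: C(5, 2)·C(15, 5) = 30030. Through P₂: C(10, 4)·C(10, 3) = 25200. Since P₁ is strictly southwest of P₂, a monotone path through both must visit P₁ then P₂; paths through both = C(5, 2)·C(5, 2)·C(10, 3) = 12000. Avoid both = 77520 − 30030 − 25200 + 12000 = 34290.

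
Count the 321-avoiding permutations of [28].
C_28 = 263747951750360

These 321-avoiding permutations are counted by the Catalan number C_n = (1/(n + 1)) · C(2n, n). For n = 28: C_28 = (1/29) · C(56, 28) = 7648690600760440/29 = 263747951750360.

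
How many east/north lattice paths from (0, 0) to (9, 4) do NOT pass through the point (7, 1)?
Number of paths = 635

Total paths from (0, 0) to (9, 4): C(13, 9) = 715. Paths through (7, 1): (paths (0, 0) → (7, 1)) × (paths (7, 1) → (9, 4)) = C(8, 7) · C(5, 2) = 8 · 10 = 80. Avoidance count = 715 − 80 = 635.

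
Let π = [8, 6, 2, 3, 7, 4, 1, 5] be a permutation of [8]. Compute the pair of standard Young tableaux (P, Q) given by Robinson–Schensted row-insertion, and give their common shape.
P = [1, 3, 4, 5] / [2, 7] / [6] / [8];  Q = [1, 4, 5, 8] / [2, 6] / [3] / [7];  common shape = (4, 2, 1, 1)

Row-insert the values π_1, π_2, … into P one at a time, bumping the leftmost entry strictly greater than the inserted value down to the next row. The recording tableau Q records, in position (i, j), the step at which that cell was added to P.
  Insert 8 (step 1): P = [8];  Q = [1]
  Insert 6 (step 2): P = [6] / [8];  Q = [1] / [2]
  Insert 2 (step 3): P = [2] / [6] / [8];  Q = [1] / [2] / [3]
  Insert 3 (step 4): P = [2, 3] / [6] / [8];  Q = [1, 4] / [2] / [3]
  Insert 7 (step 5): P = [2, 3, 7] / [6] / [8];  Q = [1, 4, 5] / [2] / [3]
  Insert 4 (step 6): P = [2, 3, 4] / [6, 7] / [8];  Q = [1, 4, 5] / [2, 6] / [3]
  Insert 1 (step 7): P = [1, 3, 4] / [2, 7] / [6] / [8];  Q = [1, 4, 5] / [2, 6] / [3] / [7]
  Insert 5 (step 8): P = [1, 3, 4, 5] / [2, 7] / [6] / [8];  Q = [1, 4, 5, 8] / [2, 6] / [3] / [7]
Final shape: (4, 2, 1, 1).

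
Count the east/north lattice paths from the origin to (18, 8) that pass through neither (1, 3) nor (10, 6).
Number of paths = 1136179

Inclusion–exclusion. Total paths: C(26, 18) = 1562275. Through P₁: C(4, 1)·C(22, 17) = 105336. Through P₂: C(16, 10)·C(10, 8) = 360360. Since P₁ is strictly southwest of P₂, a monotone path through both must visit P₁ then P₂; paths through both = C(4, 1)·C(12, 9)·C(10, 8) = 39600. Avoid both = 1562275 − 105336 − 360360 + 39600 = 1136179.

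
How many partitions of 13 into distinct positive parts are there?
q(13) = 18

List partitions of 13 into distinct parts: 13, 12+1, 11+2, 10+3, 10+2+1, 9+4, 9+3+1, 8+5, 8+4+1, 8+3+2, 7+6, 7+5+1, 7+4+2, 7+3+2+1, 6+5+2, 6+4+3, 6+4+2+1, 5+4+3+1. There are q(13) = 18. (Euler: this equals the number of odd-part partitions of 13.)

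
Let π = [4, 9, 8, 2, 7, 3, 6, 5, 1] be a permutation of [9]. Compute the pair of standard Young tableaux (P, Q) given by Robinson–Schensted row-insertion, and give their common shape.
P = [1, 3, 5] / [2, 6] / [4] / [7] / [8] / [9];  Q = [1, 2, 7] / [3, 5] / [4] / [6] / [8] / [9];  common shape = (3, 2, 1, 1, 1, 1)

Row-insert the values π_1, π_2, … into P one at a time, bumping the leftmost entry strictly greater than the inserted value down to the next row. The recording tableau Q records, in position (i, j), the step at which that cell was added to P.
  Insert 4 (step 1): P = [4];  Q = [1]
  Insert 9 (step 2): P = [4, 9];  Q = [1, 2]
  Insert 8 (step 3): P = [4, 8] / [9];  Q = [1, 2] / [3]
  Insert 2 (step 4): P = [2, 8] / [4] / [9];  Q = [1, 2] / [3] / [4]
  Insert 7 (step 5): P = [2, 7] / [4, 8] / [9];  Q = [1, 2] / [3, 5] / [4]
  Insert 3 (step 6): P = [2, 3] / [4, 7] / [8] / [9];  Q = [1, 2] / [3, 5] / [4] / [6]
  Insert 6 (step 7): P = [2, 3, 6] / [4, 7] / [8] / [9];  Q = [1, 2, 7] / [3, 5] / [4] / [6]
  Insert 5 (step 8): P = [2, 3, 5] / [4, 6] / [7] / [8] / [9];  Q = [1, 2, 7] / [3, 5] / [4] / [6] / [8]
  Insert 1 (step 9): P = [1, 3, 5] / [2, 6] / [4] / [7] / [8] / [9];  Q = [1, 2, 7] / [3, 5] / [4] / [6] / [8] / [9]
Final shape: (3, 2, 1, 1, 1, 1).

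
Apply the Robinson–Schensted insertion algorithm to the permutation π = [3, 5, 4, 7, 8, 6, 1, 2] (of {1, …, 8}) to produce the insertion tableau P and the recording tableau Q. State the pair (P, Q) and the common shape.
P = [1, 2, 6, 8] / [3, 4] / [5, 7];  Q = [1, 2, 4, 5] / [3, 6] / [7, 8];  common shape = (4, 2, 2)

Row-insert the values π_1, π_2, … into P one at a time, bumping the leftmost entry strictly greater than the inserted value down to the next row. The recording tableau Q records, in position (i, j), the step at which that cell was added to P.
  Insert 3 (step 1): P = [3];  Q = [1]
  Insert 5 (step 2): P = [3, 5];  Q = [1, 2]
  Insert 4 (step 3): P = [3, 4] / [5];  Q = [1, 2] / [3]
  Insert 7 (step 4): P = [3, 4, 7] / [5];  Q = [1, 2, 4] / [3]
  Insert 8 (step 5): P = [3, 4, 7, 8] / [5];  Q = [1, 2, 4, 5] / [3]
  Insert 6 (step 6): P = [3, 4, 6, 8] / [5, 7];  Q = [1, 2, 4, 5] / [3, 6]
  Insert 1 (step 7): P = [1, 4, 6, 8] / [3, 7] / [5];  Q = [1, 2, 4, 5] / [3, 6] / [7]
  Insert 2 (step 8): P = [1, 2, 6, 8] / [3, 4] / [5, 7];  Q = [1, 2, 4, 5] / [3, 6] / [7, 8]
Final shape: (4, 2, 2).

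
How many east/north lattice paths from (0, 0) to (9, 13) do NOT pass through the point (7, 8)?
Number of paths = 362285

Total paths from (0, 0) to (9, 13): C(22, 9) = 497420. Paths through (7, 8): (paths (0, 0) → (7, 8)) × (paths (7, 8) → (9, 13)) = C(15, 7) · C(7, 2) = 6435 · 21 = 135135. Avoidance count = 497420 − 135135 = 362285.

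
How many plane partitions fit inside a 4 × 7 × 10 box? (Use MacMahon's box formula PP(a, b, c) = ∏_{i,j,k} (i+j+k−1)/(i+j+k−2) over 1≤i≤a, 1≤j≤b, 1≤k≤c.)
PP(4, 7, 10) = 69951472754592

Evaluate the triple product over i = 1..4, j = 1..7, k = 1..10. The factors are (2/1) · (3/2) · (4/3) · (5/4) · (6/5) · (7/6) · (8/7) · (9/8) · … (280 factors total). The numerators and denominators telescope so the product is an integer; carrying out the multiplication exactly gives PP(4, 7, 10) = 69951472754592.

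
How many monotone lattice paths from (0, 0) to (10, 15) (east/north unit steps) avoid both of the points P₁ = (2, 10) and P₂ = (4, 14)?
Number of paths = 3169328

Inclusion–exclusion. Total paths: C(25, 10) = 3268760. Through P₁: C(12, 2)·C(13, 8) = 84942. Through P₂: C(18, 4)·C(7, 6) = 21420. Since P₁ is strictly southwest of P₂, a monotone path through both must visit P₁ then P₂; paths through both = C(12, 2)·C(6, 2)·C(7, 6) = 6930. Avoid both = 3268760 − 84942 − 21420 + 6930 = 3169328.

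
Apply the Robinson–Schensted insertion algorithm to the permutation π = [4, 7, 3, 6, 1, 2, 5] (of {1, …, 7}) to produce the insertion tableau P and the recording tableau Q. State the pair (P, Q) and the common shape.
P = [1, 2, 5] / [3, 6] / [4, 7];  Q = [1, 2, 7] / [3, 4] / [5, 6];  common shape = (3, 2, 2)

Row-insert the values π_1, π_2, … into P one at a time, bumping the leftmost entry strictly greater than the inserted value down to the next row. The recording tableau Q records, in position (i, j), the step at which that cell was added to P.
  Insert 4 (step 1): P = [4];  Q = [1]
  Insert 7 (step 2): P = [4, 7];  Q = [1, 2]
  Insert 3 (step 3): P = [3, 7] / [4];  Q = [1, 2] / [3]
  Insert 6 (step 4): P = [3, 6] / [4, 7];  Q = [1, 2] / [3, 4]
  Insert 1 (step 5): P = [1, 6] / [3, 7] / [4];  Q = [1, 2] / [3, 4] / [5]
  Insert 2 (step 6): P = [1, 2] / [3, 6] / [4, 7];  Q = [1, 2] / [3, 4] / [5, 6]
  Insert 5 (step 7): P = [1, 2, 5] / [3, 6] / [4, 7];  Q = [1, 2, 7] / [3, 4] / [5, 6]
Final shape: (3, 2, 2).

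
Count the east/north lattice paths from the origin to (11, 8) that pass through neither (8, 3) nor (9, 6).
Number of paths = 40272

Inclusion–exclusion. Total paths: C(19, 11) = 75582. Through P₁: C(11, 8)·C(8, 3) = 9240. Through P₂: C(15, 9)·C(4, 2) = 30030. Since P₁ is strictly southwest of P₂, a monotone path through both must visit P₁ then P₂; paths through both = C(11, 8)·C(4, 1)·C(4, 2) = 3960. Avoid both = 75582 − 9240 − 30030 + 3960 = 40272.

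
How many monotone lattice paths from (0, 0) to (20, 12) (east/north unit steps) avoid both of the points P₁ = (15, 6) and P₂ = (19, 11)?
Number of paths = 105142800

Inclusion–exclusion. Total paths: C(32, 20) = 225792840. Through P₁: C(21, 15)·C(11, 5) = 25069968. Through P₂: C(30, 19)·C(2, 1) = 109254600. Since P₁ is strictly southwest of P₂, a monotone path through both must visit P₁ then P₂; paths through both = C(21, 15)·C(9, 4)·C(2, 1) = 13674528. Avoid both = 225792840 − 25069968 − 109254600 + 13674528 = 105142800.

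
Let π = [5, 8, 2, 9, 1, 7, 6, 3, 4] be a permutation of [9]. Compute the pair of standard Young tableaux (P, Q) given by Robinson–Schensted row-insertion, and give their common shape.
P = [1, 3, 4] / [2, 6, 9] / [5, 7] / [8];  Q = [1, 2, 4] / [3, 6, 9] / [5, 7] / [8];  common shape = (3, 3, 2, 1)

Row-insert the values π_1, π_2, … into P one at a time, bumping the leftmost entry strictly greater than the inserted value down to the next row. The recording tableau Q records, in position (i, j), the step at which that cell was added to P.
  Insert 5 (step 1): P = [5];  Q = [1]
  Insert 8 (step 2): P = [5, 8];  Q = [1, 2]
  Insert 2 (step 3): P = [2, 8] / [5];  Q = [1, 2] / [3]
  Insert 9 (step 4): P = [2, 8, 9] / [5];  Q = [1, 2, 4] / [3]
  Insert 1 (step 5): P = [1, 8, 9] / [2] / [5];  Q = [1, 2, 4] / [3] / [5]
  Insert 7 (step 6): P = [1, 7, 9] / [2, 8] / [5];  Q = [1, 2, 4] / [3, 6] / [5]
  Insert 6 (step 7): P = [1, 6, 9] / [2, 7] / [5, 8];  Q = [1, 2, 4] / [3, 6] / [5, 7]
  Insert 3 (step 8): P = [1, 3, 9] / [2, 6] / [5, 7] / [8];  Q = [1, 2, 4] / [3, 6] / [5, 7] / [8]
  Insert 4 (step 9): P = [1, 3, 4] / [2, 6, 9] / [5, 7] / [8];  Q = [1, 2, 4] / [3, 6, 9] / [5, 7] / [8]
Final shape: (3, 3, 2, 1).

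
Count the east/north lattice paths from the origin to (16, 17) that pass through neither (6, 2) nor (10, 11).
Number of paths = 767866726

Inclusion–exclusion. Total paths: C(33, 16) = 1166803110. Through P₁: C(8, 6)·C(25, 10) = 91525280. Through P₂: C(21, 10)·C(12, 6) = 325909584. Since P₁ is strictly southwest of P₂, a monotone path through both must visit P₁ then P₂; paths through both = C(8, 6)·C(13, 4)·C(12, 6) = 18498480. Avoid both = 1166803110 − 91525280 − 325909584 + 18498480 = 767866726.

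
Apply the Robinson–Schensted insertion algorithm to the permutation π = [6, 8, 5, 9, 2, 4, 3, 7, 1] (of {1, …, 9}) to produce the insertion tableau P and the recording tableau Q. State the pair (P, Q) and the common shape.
P = [1, 3, 7] / [2, 8, 9] / [4] / [5] / [6];  Q = [1, 2, 4] / [3, 6, 8] / [5] / [7] / [9];  common shape = (3, 3, 1, 1, 1)

Row-insert the values π_1, π_2, … into P one at a time, bumping the leftmost entry strictly greater than the inserted value down to the next row. The recording tableau Q records, in position (i, j), the step at which that cell was added to P.
  Insert 6 (step 1): P = [6];  Q = [1]
  Insert 8 (step 2): P = [6, 8];  Q = [1, 2]
  Insert 5 (step 3): P = [5, 8] / [6];  Q = [1, 2] / [3]
  Insert 9 (step 4): P = [5, 8, 9] / [6];  Q = [1, 2, 4] / [3]
  Insert 2 (step 5): P = [2, 8, 9] / [5] / [6];  Q = [1, 2, 4] / [3] / [5]
  Insert 4 (step 6): P = [2, 4, 9] / [5, 8] / [6];  Q = [1, 2, 4] / [3, 6] / [5]
  Insert 3 (step 7): P = [2, 3, 9] / [4, 8] / [5] / [6];  Q = [1, 2, 4] / [3, 6] / [5] / [7]
  Insert 7 (step 8): P = [2, 3, 7] / [4, 8, 9] / [5] / [6];  Q = [1, 2, 4] / [3, 6, 8] / [5] / [7]
  Insert 1 (step 9): P = [1, 3, 7] / [2, 8, 9] / [4] / [5] / [6];  Q = [1, 2, 4] / [3, 6, 8] / [5] / [7] / [9]
Final shape: (3, 3, 1, 1, 1).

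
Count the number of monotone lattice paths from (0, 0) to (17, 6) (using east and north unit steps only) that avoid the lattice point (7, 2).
Number of paths = 64911

Total paths from (0, 0) to (17, 6): C(23, 17) = 100947. Paths through (7, 2): (paths (0, 0) → (7, 2)) × (paths (7, 2) → (17, 6)) = C(9, 7) · C(14, 10) = 36 · 1001 = 36036. Avoidance count = 100947 − 36036 = 64911.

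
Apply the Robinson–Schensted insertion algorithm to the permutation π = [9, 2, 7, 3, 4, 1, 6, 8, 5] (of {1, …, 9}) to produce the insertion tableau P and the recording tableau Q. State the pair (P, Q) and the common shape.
P = [1, 3, 4, 5, 8] / [2, 6] / [7] / [9];  Q = [1, 3, 5, 7, 8] / [2, 9] / [4] / [6];  common shape = (5, 2, 1, 1)

Row-insert the values π_1, π_2, … into P one at a time, bumping the leftmost entry strictly greater than the inserted value down to the next row. The recording tableau Q records, in position (i, j), the step at which that cell was added to P.
  Insert 9 (step 1): P = [9];  Q = [1]
  Insert 2 (step 2): P = [2] / [9];  Q = [1] / [2]
  Insert 7 (step 3): P = [2, 7] / [9];  Q = [1, 3] / [2]
  Insert 3 (step 4): P = [2, 3] / [7] / [9];  Q = [1, 3] / [2] / [4]
  Insert 4 (step 5): P = [2, 3, 4] / [7] / [9];  Q = [1, 3, 5] / [2] / [4]
  Insert 1 (step 6): P = [1, 3, 4] / [2] / [7] / [9];  Q = [1, 3, 5] / [2] / [4] / [6]
  Insert 6 (step 7): P = [1, 3, 4, 6] / [2] / [7] / [9];  Q = [1, 3, 5, 7] / [2] / [4] / [6]
  Insert 8 (step 8): P = [1, 3, 4, 6, 8] / [2] / [7] / [9];  Q = [1, 3, 5, 7, 8] / [2] / [4] / [6]
  Insert 5 (step 9): P = [1, 3, 4, 5, 8] / [2, 6] / [7] / [9];  Q = [1, 3, 5, 7, 8] / [2, 9] / [4] / [6]
Final shape: (5, 2, 1, 1).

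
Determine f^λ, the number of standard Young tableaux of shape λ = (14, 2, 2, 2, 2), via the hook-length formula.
# SYT of shape (14, 2, 2, 2, 2) = 2662660

Hook-length formula: f^λ = n! / Π hook(c), product over all cells c of the Young diagram. For λ = (14, 2, 2, 2, 2), n = 22 boxes. Hook lengths by row (left-to-right, top-to-bottom): [18, 17, 12, 11, 10, 9, 8, 7, 6, 5, 4, 3, 2, 1]; [5, 4]; [4, 3]; [3, 2]; [2, 1]. Product of hooks = 422134530048000. So f^λ = 22! / 422134530048000 = 1124000727777607680000 / 422134530048000 = 2662660.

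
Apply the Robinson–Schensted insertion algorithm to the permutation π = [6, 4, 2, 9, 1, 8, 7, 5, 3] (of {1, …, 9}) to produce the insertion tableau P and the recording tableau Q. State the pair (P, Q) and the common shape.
P = [1, 3] / [2, 5] / [4, 7] / [6, 8] / [9];  Q = [1, 4] / [2, 6] / [3, 7] / [5, 8] / [9];  common shape = (2, 2, 2, 2, 1)

Row-insert the values π_1, π_2, … into P one at a time, bumping the leftmost entry strictly greater than the inserted value down to the next row. The recording tableau Q records, in position (i, j), the step at which that cell was added to P.
  Insert 6 (step 1): P = [6];  Q = [1]
  Insert 4 (step 2): P = [4] / [6];  Q = [1] / [2]
  Insert 2 (step 3): P = [2] / [4] / [6];  Q = [1] / [2] / [3]
  Insert 9 (step 4): P = [2, 9] / [4] / [6];  Q = [1, 4] / [2] / [3]
  Insert 1 (step 5): P = [1, 9] / [2] / [4] / [6];  Q = [1, 4] / [2] / [3] / [5]
  Insert 8 (step 6): P = [1, 8] / [2, 9] / [4] / [6];  Q = [1, 4] / [2, 6] / [3] / [5]
  Insert 7 (step 7): P = [1, 7] / [2, 8] / [4, 9] / [6];  Q = [1, 4] / [2, 6] / [3, 7] / [5]
  Insert 5 (step 8): P = [1, 5] / [2, 7] / [4, 8] / [6, 9];  Q = [1, 4] / [2, 6] / [3, 7] / [5, 8]
  Insert 3 (step 9): P = [1, 3] / [2, 5] / [4, 7] / [6, 8] / [9];  Q = [1, 4] / [2, 6] / [3, 7] / [5, 8] / [9]
Final shape: (2, 2, 2, 2, 1).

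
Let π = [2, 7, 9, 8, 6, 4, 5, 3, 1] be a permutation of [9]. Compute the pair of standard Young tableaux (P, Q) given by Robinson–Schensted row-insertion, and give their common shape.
P = [1, 3, 5] / [2, 8] / [4] / [6] / [7] / [9];  Q = [1, 2, 3] / [4, 7] / [5] / [6] / [8] / [9];  common shape = (3, 2, 1, 1, 1, 1)

Row-insert the values π_1, π_2, … into P one at a time, bumping the leftmost entry strictly greater than the inserted value down to the next row. The recording tableau Q records, in position (i, j), the step at which that cell was added to P.
  Insert 2 (step 1): P = [2];  Q = [1]
  Insert 7 (step 2): P = [2, 7];  Q = [1, 2]
  Insert 9 (step 3): P = [2, 7, 9];  Q = [1, 2, 3]
  Insert 8 (step 4): P = [2, 7, 8] / [9];  Q = [1, 2, 3] / [4]
  Insert 6 (step 5): P = [2, 6, 8] / [7] / [9];  Q = [1, 2, 3] / [4] / [5]
  Insert 4 (step 6): P = [2, 4, 8] / [6] / [7] / [9];  Q = [1, 2, 3] / [4] / [5] / [6]
  Insert 5 (step 7): P = [2, 4, 5] / [6, 8] / [7] / [9];  Q = [1, 2, 3] / [4, 7] / [5] / [6]
  Insert 3 (step 8): P = [2, 3, 5] / [4, 8] / [6] / [7] / [9];  Q = [1, 2, 3] / [4, 7] / [5] / [6] / [8]
  Insert 1 (step 9): P = [1, 3, 5] / [2, 8] / [4] / [6] / [7] / [9];  Q = [1, 2, 3] / [4, 7] / [5] / [6] / [8] / [9]
Final shape: (3, 2, 1, 1, 1, 1).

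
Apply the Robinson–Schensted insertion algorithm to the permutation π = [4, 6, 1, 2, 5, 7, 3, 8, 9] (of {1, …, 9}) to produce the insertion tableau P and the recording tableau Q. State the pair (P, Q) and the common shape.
P = [1, 2, 3, 7, 8, 9] / [4, 5] / [6];  Q = [1, 2, 5, 6, 8, 9] / [3, 4] / [7];  common shape = (6, 2, 1)

Row-insert the values π_1, π_2, … into P one at a time, bumping the leftmost entry strictly greater than the inserted value down to the next row. The recording tableau Q records, in position (i, j), the step at which that cell was added to P.
  Insert 4 (step 1): P = [4];  Q = [1]
  Insert 6 (step 2): P = [4, 6];  Q = [1, 2]
  Insert 1 (step 3): P = [1, 6] / [4];  Q = [1, 2] / [3]
  Insert 2 (step 4): P = [1, 2] / [4, 6];  Q = [1, 2] / [3, 4]
  Insert 5 (step 5): P = [1, 2, 5] / [4, 6];  Q = [1, 2, 5] / [3, 4]
  Insert 7 (step 6): P = [1, 2, 5, 7] / [4, 6];  Q = [1, 2, 5, 6] / [3, 4]
  Insert 3 (step 7): P = [1, 2, 3, 7] / [4, 5] / [6];  Q = [1, 2, 5, 6] / [3, 4] / [7]
  Insert 8 (step 8): P = [1, 2, 3, 7, 8] / [4, 5] / [6];  Q = [1, 2, 5, 6, 8] / [3, 4] / [7]
  Insert 9 (step 9): P = [1, 2, 3, 7, 8, 9] / [4, 5] / [6];  Q = [1, 2, 5, 6, 8, 9] / [3, 4] / [7]
Final shape: (6, 2, 1).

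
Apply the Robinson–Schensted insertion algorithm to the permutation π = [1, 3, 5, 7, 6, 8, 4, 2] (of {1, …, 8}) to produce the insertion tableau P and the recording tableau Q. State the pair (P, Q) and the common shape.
P = [1, 2, 4, 6, 8] / [3] / [5] / [7];  Q = [1, 2, 3, 4, 6] / [5] / [7] / [8];  common shape = (5, 1, 1, 1)

Row-insert the values π_1, π_2, … into P one at a time, bumping the leftmost entry strictly greater than the inserted value down to the next row. The recording tableau Q records, in position (i, j), the step at which that cell was added to P.
  Insert 1 (step 1): P = [1];  Q = [1]
  Insert 3 (step 2): P = [1, 3];  Q = [1, 2]
  Insert 5 (step 3): P = [1, 3, 5];  Q = [1, 2, 3]
  Insert 7 (step 4): P = [1, 3, 5, 7];  Q = [1, 2, 3, 4]
  Insert 6 (step 5): P = [1, 3, 5, 6] / [7];  Q = [1, 2, 3, 4] / [5]
  Insert 8 (step 6): P = [1, 3, 5, 6, 8] / [7];  Q = [1, 2, 3, 4, 6] / [5]
  Insert 4 (step 7): P = [1, 3, 4, 6, 8] / [5] / [7];  Q = [1, 2, 3, 4, 6] / [5] / [7]
  Insert 2 (step 8): P = [1, 2, 4, 6, 8] / [3] / [5] / [7];  Q = [1, 2, 3, 4, 6] / [5] / [7] / [8]
Final shape: (5, 1, 1, 1).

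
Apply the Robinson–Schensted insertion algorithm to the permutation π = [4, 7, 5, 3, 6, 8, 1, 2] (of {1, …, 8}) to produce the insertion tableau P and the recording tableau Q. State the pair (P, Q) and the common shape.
P = [1, 2, 6, 8] / [3, 5] / [4] / [7];  Q = [1, 2, 5, 6] / [3, 8] / [4] / [7];  common shape = (4, 2, 1, 1)

Row-insert the values π_1, π_2, … into P one at a time, bumping the leftmost entry strictly greater than the inserted value down to the next row. The recording tableau Q records, in position (i, j), the step at which that cell was added to P.
  Insert 4 (step 1): P = [4];  Q = [1]
  Insert 7 (step 2): P = [4, 7];  Q = [1, 2]
  Insert 5 (step 3): P = [4, 5] / [7];  Q = [1, 2] / [3]
  Insert 3 (step 4): P = [3, 5] / [4] / [7];  Q = [1, 2] / [3] / [4]
  Insert 6 (step 5): P = [3, 5, 6] / [4] / [7];  Q = [1, 2, 5] / [3] / [4]
  Insert 8 (step 6): P = [3, 5, 6, 8] / [4] / [7];  Q = [1, 2, 5, 6] / [3] / [4]
  Insert 1 (step 7): P = [1, 5, 6, 8] / [3] / [4] / [7];  Q = [1, 2, 5, 6] / [3] / [4] / [7]
  Insert 2 (step 8): P = [1, 2, 6, 8] / [3, 5] / [4] / [7];  Q = [1, 2, 5, 6] / [3, 8] / [4] / [7]
Final shape: (4, 2, 1, 1).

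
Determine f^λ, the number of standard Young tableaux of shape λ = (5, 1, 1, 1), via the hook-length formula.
# SYT of shape (5, 1, 1, 1) = 35

Hook-length formula: f^λ = n! / Π hook(c), product over all cells c of the Young diagram. For λ = (5, 1, 1, 1), n = 8 boxes. Hook lengths by row (left-to-right, top-to-bottom): [8, 4, 3, 2, 1]; [3]; [2]; [1]. Product of hooks = 1152. So f^λ = 8! / 1152 = 40320 / 1152 = 35.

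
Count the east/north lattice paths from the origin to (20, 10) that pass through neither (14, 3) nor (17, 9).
Number of paths = 16608415

Inclusion–exclusion. Total paths: C(30, 20) = 30045015. Through P₁: C(17, 14)·C(13, 6) = 1166880. Through P₂: C(26, 17)·C(4, 3) = 12498200. Since P₁ is strictly southwest of P₂, a monotone path through both must visit P₁ then P₂; paths through both = C(17, 14)·C(9, 3)·C(4, 3) = 228480. Avoid both = 30045015 − 1166880 − 12498200 + 228480 = 16608415.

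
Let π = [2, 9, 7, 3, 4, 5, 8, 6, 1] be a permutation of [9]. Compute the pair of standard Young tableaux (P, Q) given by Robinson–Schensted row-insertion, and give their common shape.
P = [1, 3, 4, 5, 6] / [2, 8] / [7] / [9];  Q = [1, 2, 5, 6, 7] / [3, 8] / [4] / [9];  common shape = (5, 2, 1, 1)

Row-insert the values π_1, π_2, … into P one at a time, bumping the leftmost entry strictly greater than the inserted value down to the next row. The recording tableau Q records, in position (i, j), the step at which that cell was added to P.
  Insert 2 (step 1): P = [2];  Q = [1]
  Insert 9 (step 2): P = [2, 9];  Q = [1, 2]
  Insert 7 (step 3): P = [2, 7] / [9];  Q = [1, 2] / [3]
  Insert 3 (step 4): P = [2, 3] / [7] / [9];  Q = [1, 2] / [3] / [4]
  Insert 4 (step 5): P = [2, 3, 4] / [7] / [9];  Q = [1, 2, 5] / [3] / [4]
  Insert 5 (step 6): P = [2, 3, 4, 5] / [7] / [9];  Q = [1, 2, 5, 6] / [3] / [4]
  Insert 8 (step 7): P = [2, 3, 4, 5, 8] / [7] / [9];  Q = [1, 2, 5, 6, 7] / [3] / [4]
  Insert 6 (step 8): P = [2, 3, 4, 5, 6] / [7, 8] / [9];  Q = [1, 2, 5, 6, 7] / [3, 8] / [4]
  Insert 1 (step 9): P = [1, 3, 4, 5, 6] / [2, 8] / [7] / [9];  Q = [1, 2, 5, 6, 7] / [3, 8] / [4] / [9]
Final shape: (5, 2, 1, 1).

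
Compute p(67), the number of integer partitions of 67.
p(67) = 2679689

Compute p(n) via the recurrence p(n, m) = p(n, m−1) + p(n−m, m), where p(n, m) counts partitions of n with all parts ≤ m and p(n) = p(n, n). The base cases are p(0, m) = 1 and p(n, 0) = 0 for n > 0. Filling the table yields p(67) = 2679689. (Euler's pentagonal recurrence is an alternative.)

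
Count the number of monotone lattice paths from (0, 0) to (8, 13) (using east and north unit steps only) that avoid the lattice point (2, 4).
Number of paths = 128415

Total paths from (0, 0) to (8, 13): C(21, 8) = 203490. Paths through (2, 4): (paths (0, 0) → (2, 4)) × (paths (2, 4) → (8, 13)) = C(6, 2) · C(15, 6) = 15 · 5005 = 75075. Avoidance count = 203490 − 75075 = 128415.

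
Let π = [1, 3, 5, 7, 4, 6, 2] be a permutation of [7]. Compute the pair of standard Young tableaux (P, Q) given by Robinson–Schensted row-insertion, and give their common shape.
P = [1, 2, 4, 6] / [3, 7] / [5];  Q = [1, 2, 3, 4] / [5, 6] / [7];  common shape = (4, 2, 1)

Row-insert the values π_1, π_2, … into P one at a time, bumping the leftmost entry strictly greater than the inserted value down to the next row. The recording tableau Q records, in position (i, j), the step at which that cell was added to P.
  Insert 1 (step 1): P = [1];  Q = [1]
  Insert 3 (step 2): P = [1, 3];  Q = [1, 2]
  Insert 5 (step 3): P = [1, 3, 5];  Q = [1, 2, 3]
  Insert 7 (step 4): P = [1, 3, 5, 7];  Q = [1, 2, 3, 4]
  Insert 4 (step 5): P = [1, 3, 4, 7] / [5];  Q = [1, 2, 3, 4] / [5]
  Insert 6 (step 6): P = [1, 3, 4, 6] / [5, 7];  Q = [1, 2, 3, 4] / [5, 6]
  Insert 2 (step 7): P = [1, 2, 4, 6] / [3, 7] / [5];  Q = [1, 2, 3, 4] / [5, 6] / [7]
Final shape: (4, 2, 1).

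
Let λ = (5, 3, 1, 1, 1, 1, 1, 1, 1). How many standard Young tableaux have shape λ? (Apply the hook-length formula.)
# SYT of shape (5, 3, 1, 1, 1, 1, 1, 1, 1) = 24948

Hook-length formula: f^λ = n! / Π hook(c), product over all cells c of the Young diagram. For λ = (5, 3, 1, 1, 1, 1, 1, 1, 1), n = 15 boxes. Hook lengths by row (left-to-right, top-to-bottom): [13, 5, 4, 2, 1]; [10, 2, 1]; [7]; [6]; [5]; [4]; [3]; [2]; [1]. Product of hooks = 52416000. So f^λ = 15! / 52416000 = 1307674368000 / 52416000 = 24948.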